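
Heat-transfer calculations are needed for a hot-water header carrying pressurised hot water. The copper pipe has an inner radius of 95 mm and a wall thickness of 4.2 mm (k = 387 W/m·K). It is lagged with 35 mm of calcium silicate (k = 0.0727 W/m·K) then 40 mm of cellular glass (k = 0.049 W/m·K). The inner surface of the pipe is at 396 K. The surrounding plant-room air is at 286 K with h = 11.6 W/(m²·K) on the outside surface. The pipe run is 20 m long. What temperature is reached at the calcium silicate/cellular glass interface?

T ≈ 350 K

Per-layer cylindrical resistances, series-summed:
R_copper pipe wall = ln(99.2/95)/(2π×387×20) = 8.896×10^-7 K/W
R_calcium silicate = ln(134.2/99.2)/(2π×0.0727×20) = 0.03308 K/W
R_cellular glass = ln(174.2/134.2)/(2π×0.049×20) = 0.04237 K/W
R_outer film = 1/(h_o·2πr_oL) = 1/(11.6×2π×0.1742×20) = 0.003938 K/W
R_total = 0.07938 K/W
Q = ΔT/R_total = 110/0.07938
Q = 1390 W
T_interface = T_inner − Q·ΣR(inner→interface) = 396 − 1390×0.03308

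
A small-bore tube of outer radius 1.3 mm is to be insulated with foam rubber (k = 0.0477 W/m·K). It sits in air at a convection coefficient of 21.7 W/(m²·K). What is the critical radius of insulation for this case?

For a cylinder r_cr = k/h = 0.0477/21.7
r_cr = 2.2 mm; since the bare radius (1.3 mm) is below r_cr, adding a thin layer of insulation will *increase* heat loss.

r_cr ≈ 2.2 mm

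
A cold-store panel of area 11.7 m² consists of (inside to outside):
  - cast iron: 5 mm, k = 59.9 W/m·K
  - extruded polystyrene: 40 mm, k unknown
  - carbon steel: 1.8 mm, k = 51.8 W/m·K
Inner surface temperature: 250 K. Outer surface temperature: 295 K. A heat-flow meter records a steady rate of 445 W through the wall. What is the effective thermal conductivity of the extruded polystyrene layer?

k ≈ 0.0338 W/(m·K)

Using the resistance-network approach (series):
R_cast iron = L/(kA) = 0.005/(59.9×11.7) = 7.134×10^-6 K/W
R_carbon steel = L/(kA) = 0.0018/(51.8×11.7) = 2.97×10^-6 K/W
Sum of known resistances R_other = 1.01×10^-5 K/W
Total R = ΔT/Q = 45/445 = 0.1011 K/W
R_extruded polystyrene = R_total − R_other = 0.1011 K/W
k = L/(R·A) = 0.04/(0.1011×11.7)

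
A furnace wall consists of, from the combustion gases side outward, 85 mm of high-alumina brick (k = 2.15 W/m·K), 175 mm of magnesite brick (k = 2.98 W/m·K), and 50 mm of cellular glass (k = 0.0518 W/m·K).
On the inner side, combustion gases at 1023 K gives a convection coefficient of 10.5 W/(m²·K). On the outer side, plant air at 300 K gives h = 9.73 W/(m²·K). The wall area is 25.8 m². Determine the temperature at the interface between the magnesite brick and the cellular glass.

T ≈ 912 K

Thermal resistances in series:
R_inner film = 1/(h_i·A) = 1/(10.5×25.8) = 0.003691 K/W
R_high-alumina brick = L/(kA) = 0.085/(2.15×25.8) = 0.001532 K/W
R_magnesite brick = L/(kA) = 0.175/(2.98×25.8) = 0.002276 K/W
R_cellular glass = L/(kA) = 0.05/(0.0518×25.8) = 0.03741 K/W
R_outer film = 1/(h_o·A) = 1/(9.73×25.8) = 0.003984 K/W
R_total = 0.0489 K/W;  Q = ΔT/R_total = 723/0.0489 = 14790 W
T_interface = T_inner − Q·ΣR(inner→interface) = 1023 − 14800×0.0075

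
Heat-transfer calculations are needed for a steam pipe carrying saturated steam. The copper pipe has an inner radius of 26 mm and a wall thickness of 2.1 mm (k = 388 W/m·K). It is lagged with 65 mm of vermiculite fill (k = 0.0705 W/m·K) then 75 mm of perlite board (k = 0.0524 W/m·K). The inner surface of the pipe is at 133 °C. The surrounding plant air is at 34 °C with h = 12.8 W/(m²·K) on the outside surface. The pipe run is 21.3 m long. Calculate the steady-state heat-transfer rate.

For a radial system each layer contributes R = ln(r_out/r_in)/(2πkL); films add R = 1/(hA).
R_copper pipe wall = ln(28.1/26)/(2π×388×21.3) = 1.496×10^-6 K/W
R_vermiculite fill = ln(93.1/28.1)/(2π×0.0705×21.3) = 0.127 K/W
R_perlite board = ln(168.1/93.1)/(2π×0.0524×21.3) = 0.08426 K/W
R_outer film = 1/(h_o·2πr_oL) = 1/(12.8×2π×0.1681×21.3) = 0.003473 K/W
R_total = 0.2147 K/W
Q = ΔT/R_total = 99/0.2147

Q ≈ 461 W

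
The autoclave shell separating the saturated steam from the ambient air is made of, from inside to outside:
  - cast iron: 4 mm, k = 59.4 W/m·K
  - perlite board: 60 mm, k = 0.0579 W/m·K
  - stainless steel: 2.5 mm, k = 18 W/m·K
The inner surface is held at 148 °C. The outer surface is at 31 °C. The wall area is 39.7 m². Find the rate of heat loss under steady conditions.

Q ≈ 4480 W

Series thermal resistances:
R_cast iron = L/(kA) = 0.004/(59.4×39.7) = 1.696×10^-6 K/W
R_perlite board = L/(kA) = 0.06/(0.0579×39.7) = 0.0261 K/W
R_stainless steel = L/(kA) = 0.0025/(18×39.7) = 3.498×10^-6 K/W
R_total = 0.02611 K/W
Q = ΔT / R_total = 117 / 0.02611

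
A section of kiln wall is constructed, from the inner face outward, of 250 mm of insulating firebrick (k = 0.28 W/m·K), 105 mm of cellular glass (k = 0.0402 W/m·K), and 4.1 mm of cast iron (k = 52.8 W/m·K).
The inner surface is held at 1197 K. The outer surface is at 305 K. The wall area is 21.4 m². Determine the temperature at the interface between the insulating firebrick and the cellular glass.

Treating each layer as a thermal resistance in series:
R_insulating firebrick = L/(kA) = 0.25/(0.28×21.4) = 0.04172 K/W
R_cellular glass = L/(kA) = 0.105/(0.0402×21.4) = 0.1221 K/W
R_cast iron = L/(kA) = 0.0041/(52.8×21.4) = 3.629×10^-6 K/W
R_total = 0.1638 K/W;  Q = ΔT/R_total = 892/0.1638 = 5446 W
T_interface = T_inner − Q·ΣR(inner→interface) = 1197 − 5450×0.04172

T ≈ 970 K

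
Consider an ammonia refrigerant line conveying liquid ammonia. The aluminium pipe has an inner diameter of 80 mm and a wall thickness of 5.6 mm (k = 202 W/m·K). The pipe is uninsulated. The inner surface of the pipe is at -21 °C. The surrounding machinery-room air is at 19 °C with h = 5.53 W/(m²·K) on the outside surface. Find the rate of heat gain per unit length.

q′ ≈ 63.4 W/m

Treating each annulus and film as a series resistance:
R_aluminium pipe wall = ln(45.6/40)/(2π×202×1) = 1.032×10^-4 K/W
R_outer film = 1/(h_o·2πr_oL) = 1/(5.53×2π×0.0456×1) = 0.6311 K/W
R_total = 0.6312 K/W
Q = ΔT/R_total = 40/0.6312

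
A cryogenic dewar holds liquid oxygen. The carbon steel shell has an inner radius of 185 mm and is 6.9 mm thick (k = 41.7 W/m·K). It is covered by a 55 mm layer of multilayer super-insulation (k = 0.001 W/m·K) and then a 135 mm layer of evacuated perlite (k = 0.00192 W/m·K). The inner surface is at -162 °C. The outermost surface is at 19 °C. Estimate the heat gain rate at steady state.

Q ≈ 1.19 W

Spherical conduction: R = (1/r_in − 1/r_out)/(4πk) per layer; series-sum.
R_carbon steel shell = (1/0.185 − 1/0.1919)/(4π×41.7) = 3.709×10^-4 K/W
R_multilayer super-insulation = (1/0.1919 − 1/0.2469)/(4π×0.001) = 92.38 K/W
R_evacuated perlite = (1/0.2469 − 1/0.3819)/(4π×0.00192) = 59.34 K/W
R_total = 151.7 K/W
Q = ΔT/R_total = 181/151.7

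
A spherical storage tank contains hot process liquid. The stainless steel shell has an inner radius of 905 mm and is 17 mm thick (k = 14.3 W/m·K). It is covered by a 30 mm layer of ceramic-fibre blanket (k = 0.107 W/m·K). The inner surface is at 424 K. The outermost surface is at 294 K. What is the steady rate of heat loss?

Q ≈ 5090 W

Each spherical layer contributes R = (1/r_i − 1/r_o)/(4πk):
R_stainless steel shell = (1/0.905 − 1/0.922)/(4π×14.3) = 1.134×10^-4 K/W
R_ceramic-fibre blanket = (1/0.922 − 1/0.952)/(4π×0.107) = 0.02542 K/W
R_total = 0.02553 K/W
Q = ΔT/R_total = 130/0.02553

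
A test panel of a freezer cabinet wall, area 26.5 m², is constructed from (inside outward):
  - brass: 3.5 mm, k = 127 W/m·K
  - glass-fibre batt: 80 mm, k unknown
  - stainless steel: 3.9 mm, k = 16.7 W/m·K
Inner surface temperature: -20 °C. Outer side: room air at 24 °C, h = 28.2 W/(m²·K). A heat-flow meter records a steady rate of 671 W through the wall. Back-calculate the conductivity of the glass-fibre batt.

k ≈ 0.047 W/(m·K)

Using the resistance-network approach (series):
R_brass = L/(kA) = 0.0035/(127×26.5) = 1.04×10^-6 K/W
R_stainless steel = L/(kA) = 0.0039/(16.7×26.5) = 8.813×10^-6 K/W
R_outer film = 1/(h_o·A) = 1/(28.2×26.5) = 0.001338 K/W
Sum of known resistances R_other = 0.001348 K/W
Total R = ΔT/Q = 44/671 = 0.06557 K/W
R_glass-fibre batt = R_total − R_other = 0.06423 K/W
k = L/(R·A) = 0.08/(0.06423×26.5)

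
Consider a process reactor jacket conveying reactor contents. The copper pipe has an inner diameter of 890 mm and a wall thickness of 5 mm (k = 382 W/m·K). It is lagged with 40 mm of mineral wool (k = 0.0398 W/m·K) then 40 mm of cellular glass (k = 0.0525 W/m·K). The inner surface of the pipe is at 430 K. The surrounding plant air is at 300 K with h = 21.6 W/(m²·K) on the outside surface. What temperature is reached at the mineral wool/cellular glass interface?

Per-layer cylindrical resistances, series-summed:
R_copper pipe wall = ln(450/445)/(2π×382×1) = 4.655×10^-6 K/W
R_mineral wool = ln(490/450)/(2π×0.0398×1) = 0.3405 K/W
R_cellular glass = ln(530/490)/(2π×0.0525×1) = 0.2379 K/W
R_outer film = 1/(h_o·2πr_oL) = 1/(21.6×2π×0.53×1) = 0.0139 K/W
R_total = 0.5923 K/W
Q = ΔT/R_total = 130/0.5923
Q = 219 W/m
T_interface = T_inner − Q·ΣR(inner→interface) = 430 − 219×0.3405

T ≈ 355 K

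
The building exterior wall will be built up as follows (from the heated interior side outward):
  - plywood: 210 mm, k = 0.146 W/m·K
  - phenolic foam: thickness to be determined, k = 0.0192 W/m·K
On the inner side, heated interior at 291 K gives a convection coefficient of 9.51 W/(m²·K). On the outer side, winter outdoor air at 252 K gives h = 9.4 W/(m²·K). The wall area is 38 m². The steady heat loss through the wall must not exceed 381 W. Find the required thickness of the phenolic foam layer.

Model the wall as resistances in series:
R_inner film = 1/(h_i·A) = 1/(9.51×38) = 0.002767 K/W
R_plywood = L/(kA) = 0.21/(0.146×38) = 0.03785 K/W
R_outer film = 1/(h_o·A) = 1/(9.4×38) = 0.0028 K/W
Sum of the known resistances R_other = 0.04342 K/W
Required total resistance R_tot = ΔT/Q_allow = 39/381 = 0.1024 K/W
R_phenolic foam = R_tot − R_other = 0.05894 K/W
L = R·k·A = 0.05894×0.0192×38

L ≈ 43 mm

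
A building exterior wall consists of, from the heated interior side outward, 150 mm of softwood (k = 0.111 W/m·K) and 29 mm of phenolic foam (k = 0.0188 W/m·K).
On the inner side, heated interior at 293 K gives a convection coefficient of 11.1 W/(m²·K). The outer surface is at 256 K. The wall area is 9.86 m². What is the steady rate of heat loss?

Treating each layer as a thermal resistance in series:
R_inner film = 1/(h_i·A) = 1/(11.1×9.86) = 0.009137 K/W
R_softwood = L/(kA) = 0.15/(0.111×9.86) = 0.1371 K/W
R_phenolic foam = L/(kA) = 0.029/(0.0188×9.86) = 0.1564 K/W
R_total = 0.3026 K/W
Q = ΔT / R_total = 37 / 0.3026

Q ≈ 122 W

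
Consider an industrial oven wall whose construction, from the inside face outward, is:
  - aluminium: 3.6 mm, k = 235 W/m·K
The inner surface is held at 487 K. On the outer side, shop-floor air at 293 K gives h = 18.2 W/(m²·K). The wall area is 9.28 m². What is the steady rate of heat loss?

Using the resistance-network approach (series):
R_aluminium = L/(kA) = 0.0036/(235×9.28) = 1.651×10^-6 K/W
R_outer film = 1/(h_o·A) = 1/(18.2×9.28) = 0.005921 K/W
R_total = 0.005922 K/W
Q = ΔT / R_total = 194 / 0.005922

Q ≈ 32800 W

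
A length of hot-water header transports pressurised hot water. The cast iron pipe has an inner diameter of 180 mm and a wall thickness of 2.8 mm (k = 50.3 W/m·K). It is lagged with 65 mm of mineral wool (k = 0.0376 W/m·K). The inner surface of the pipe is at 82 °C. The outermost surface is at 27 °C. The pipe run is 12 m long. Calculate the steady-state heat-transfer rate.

Q ≈ 294 W

Radial resistances (cylindrical: R_cond = ln(r_o/r_i)/(2πkL), R_conv = 1/(h·2πrL)):
R_cast iron pipe wall = ln(92.8/90)/(2π×50.3×12) = 8.078×10^-6 K/W
R_mineral wool = ln(157.8/92.8)/(2π×0.0376×12) = 0.1873 K/W
R_total = 0.1873 K/W
Q = ΔT/R_total = 55/0.1873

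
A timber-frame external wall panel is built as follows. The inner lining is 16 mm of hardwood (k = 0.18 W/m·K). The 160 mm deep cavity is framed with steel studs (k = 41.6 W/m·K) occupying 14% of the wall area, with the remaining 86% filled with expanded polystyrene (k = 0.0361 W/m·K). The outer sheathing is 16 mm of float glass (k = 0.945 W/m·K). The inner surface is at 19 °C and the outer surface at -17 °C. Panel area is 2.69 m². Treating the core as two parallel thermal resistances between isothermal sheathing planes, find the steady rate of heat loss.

Q ≈ 727 W

Sheathing layers in series; stud and cavity paths in parallel between them.
R_inner = 0.016/(0.18×2.69) = 0.03304 K/W
R_stud  = 0.16/(41.6×0.14×2.69) = 0.01021 K/W
R_cav   = 0.16/(0.0361×0.86×2.69) = 1.916 K/W
1/R_core = 1/R_stud + 1/R_cav → R_core = 0.01016 K/W
R_outer = 0.016/(0.945×2.69) = 0.006294 K/W
R_total = 0.0495 K/W
Q = ΔT/R_total = 36/0.0495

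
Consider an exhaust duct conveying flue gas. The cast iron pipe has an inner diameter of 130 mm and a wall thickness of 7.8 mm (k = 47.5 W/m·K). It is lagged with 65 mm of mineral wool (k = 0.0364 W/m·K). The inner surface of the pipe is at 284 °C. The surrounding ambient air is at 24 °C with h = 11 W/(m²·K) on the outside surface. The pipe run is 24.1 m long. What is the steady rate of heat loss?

For a radial system each layer contributes R = ln(r_out/r_in)/(2πkL); films add R = 1/(hA).
R_cast iron pipe wall = ln(72.8/65)/(2π×47.5×24.1) = 1.576×10^-5 K/W
R_mineral wool = ln(137.8/72.8)/(2π×0.0364×24.1) = 0.1158 K/W
R_outer film = 1/(h_o·2πr_oL) = 1/(11×2π×0.1378×24.1) = 0.004357 K/W
R_total = 0.1201 K/W
Q = ΔT/R_total = 260/0.1201

Q ≈ 2160 W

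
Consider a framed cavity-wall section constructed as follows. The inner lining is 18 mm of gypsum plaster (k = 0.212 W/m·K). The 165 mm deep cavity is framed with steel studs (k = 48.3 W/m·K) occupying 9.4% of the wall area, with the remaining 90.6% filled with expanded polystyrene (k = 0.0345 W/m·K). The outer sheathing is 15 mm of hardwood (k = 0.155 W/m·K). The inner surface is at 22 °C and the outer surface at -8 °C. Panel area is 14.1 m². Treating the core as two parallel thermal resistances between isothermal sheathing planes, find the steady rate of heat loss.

Q ≈ 1940 W

Sheathing layers in series; stud and cavity paths in parallel between them.
R_inner = 0.018/(0.212×14.1) = 0.006022 K/W
R_stud  = 0.165/(48.3×0.094×14.1) = 0.002577 K/W
R_cav   = 0.165/(0.0345×0.906×14.1) = 0.3744 K/W
1/R_core = 1/R_stud + 1/R_cav → R_core = 0.00256 K/W
R_outer = 0.015/(0.155×14.1) = 0.006863 K/W
R_total = 0.01544 K/W
Q = ΔT/R_total = 30/0.01544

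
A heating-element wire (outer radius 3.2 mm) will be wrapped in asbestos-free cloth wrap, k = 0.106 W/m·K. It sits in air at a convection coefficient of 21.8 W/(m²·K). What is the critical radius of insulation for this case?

For a cylinder r_cr = k/h = 0.106/21.8
r_cr = 4.86 mm; since the bare radius (3.2 mm) is below r_cr, adding a thin layer of insulation will *increase* heat loss.

r_cr ≈ 4.86 mm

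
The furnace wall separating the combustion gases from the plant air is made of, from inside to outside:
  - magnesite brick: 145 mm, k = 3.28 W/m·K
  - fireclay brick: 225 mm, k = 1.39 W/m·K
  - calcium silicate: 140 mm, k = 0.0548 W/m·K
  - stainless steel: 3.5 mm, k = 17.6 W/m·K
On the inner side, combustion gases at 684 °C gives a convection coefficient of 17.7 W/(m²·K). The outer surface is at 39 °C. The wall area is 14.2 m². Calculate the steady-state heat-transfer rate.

Q ≈ 3250 W

Treating each layer as a thermal resistance in series:
R_inner film = 1/(h_i·A) = 1/(17.7×14.2) = 0.003979 K/W
R_magnesite brick = L/(kA) = 0.145/(3.28×14.2) = 0.003113 K/W
R_fireclay brick = L/(kA) = 0.225/(1.39×14.2) = 0.0114 K/W
R_calcium silicate = L/(kA) = 0.14/(0.0548×14.2) = 0.1799 K/W
R_stainless steel = L/(kA) = 0.0035/(17.6×14.2) = 1.4×10^-5 K/W
R_total = 0.1984 K/W
Q = ΔT / R_total = 645 / 0.1984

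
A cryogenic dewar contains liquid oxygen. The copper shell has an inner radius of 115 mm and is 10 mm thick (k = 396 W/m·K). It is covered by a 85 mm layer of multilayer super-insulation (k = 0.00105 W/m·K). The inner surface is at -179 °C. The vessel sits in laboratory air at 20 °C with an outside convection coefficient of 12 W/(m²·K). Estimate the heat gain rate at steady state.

Q ≈ 0.81 W

Radial (spherical) resistances in series:
R_copper shell = (1/0.115 − 1/0.125)/(4π×396) = 1.398×10^-4 K/W
R_multilayer super-insulation = (1/0.125 − 1/0.21)/(4π×0.00105) = 245.4 K/W
R_outer film = 1/(h·4πr_o²) = 1/(12×4π×0.21²) = 0.1504 K/W
R_total = 245.6 K/W
Q = ΔT/R_total = 199/245.6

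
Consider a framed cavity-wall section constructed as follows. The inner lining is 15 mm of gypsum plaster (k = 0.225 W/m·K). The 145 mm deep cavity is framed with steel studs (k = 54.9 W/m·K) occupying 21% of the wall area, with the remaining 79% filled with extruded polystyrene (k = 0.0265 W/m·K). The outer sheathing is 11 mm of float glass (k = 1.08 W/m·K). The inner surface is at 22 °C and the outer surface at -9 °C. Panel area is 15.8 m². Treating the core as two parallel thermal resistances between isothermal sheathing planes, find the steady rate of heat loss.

Q ≈ 5480 W

Sheathing layers in series; stud and cavity paths in parallel between them.
R_inner = 0.015/(0.225×15.8) = 0.004219 K/W
R_stud  = 0.145/(54.9×0.21×15.8) = 7.96×10^-4 K/W
R_cav   = 0.145/(0.0265×0.79×15.8) = 0.4384 K/W
1/R_core = 1/R_stud + 1/R_cav → R_core = 7.946×10^-4 K/W
R_outer = 0.011/(1.08×15.8) = 6.446×10^-4 K/W
R_total = 0.005659 K/W
Q = ΔT/R_total = 31/0.005659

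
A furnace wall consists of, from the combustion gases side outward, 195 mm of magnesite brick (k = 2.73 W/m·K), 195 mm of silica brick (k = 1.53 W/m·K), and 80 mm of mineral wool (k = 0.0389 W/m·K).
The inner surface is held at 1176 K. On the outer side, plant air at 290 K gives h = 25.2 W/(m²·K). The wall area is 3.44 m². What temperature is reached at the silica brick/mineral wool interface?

T ≈ 1100 K

Model the wall as resistances in series:
R_magnesite brick = L/(kA) = 0.195/(2.73×3.44) = 0.02076 K/W
R_silica brick = L/(kA) = 0.195/(1.53×3.44) = 0.03705 K/W
R_mineral wool = L/(kA) = 0.08/(0.0389×3.44) = 0.5978 K/W
R_outer film = 1/(h_o·A) = 1/(25.2×3.44) = 0.01154 K/W
R_total = 0.6672 K/W;  Q = ΔT/R_total = 886/0.6672 = 1328 W
T_interface = T_inner − Q·ΣR(inner→interface) = 1176 − 1330×0.05781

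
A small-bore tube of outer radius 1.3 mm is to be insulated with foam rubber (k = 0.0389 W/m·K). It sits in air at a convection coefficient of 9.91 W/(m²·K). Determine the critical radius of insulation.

r_cr ≈ 3.93 mm

For a cylinder r_cr = k/h = 0.0389/9.91
r_cr = 3.93 mm; since the bare radius (1.3 mm) is below r_cr, adding a thin layer of insulation will *increase* heat loss.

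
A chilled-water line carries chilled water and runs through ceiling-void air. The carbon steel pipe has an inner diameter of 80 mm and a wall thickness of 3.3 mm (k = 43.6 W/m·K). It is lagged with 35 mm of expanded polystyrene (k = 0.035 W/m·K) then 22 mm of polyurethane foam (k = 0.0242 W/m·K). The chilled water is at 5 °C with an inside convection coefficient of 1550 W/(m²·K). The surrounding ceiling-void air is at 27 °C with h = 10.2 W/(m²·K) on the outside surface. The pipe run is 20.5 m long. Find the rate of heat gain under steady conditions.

Q ≈ 101 W

For a radial system each layer contributes R = ln(r_out/r_in)/(2πkL); films add R = 1/(hA).
R_inner film = 1/(h_i·2πr₁L) = 1/(1550×2π×0.04×20.5) = 1.252×10^-4 K/W
R_carbon steel pipe wall = ln(43.3/40)/(2π×43.6×20.5) = 1.412×10^-5 K/W
R_expanded polystyrene = ln(78.3/43.3)/(2π×0.035×20.5) = 0.1314 K/W
R_polyurethane foam = ln(100.3/78.3)/(2π×0.0242×20.5) = 0.07944 K/W
R_outer film = 1/(h_o·2πr_oL) = 1/(10.2×2π×0.1003×20.5) = 0.007589 K/W
R_total = 0.2186 K/W
Q = ΔT/R_total = 22/0.2186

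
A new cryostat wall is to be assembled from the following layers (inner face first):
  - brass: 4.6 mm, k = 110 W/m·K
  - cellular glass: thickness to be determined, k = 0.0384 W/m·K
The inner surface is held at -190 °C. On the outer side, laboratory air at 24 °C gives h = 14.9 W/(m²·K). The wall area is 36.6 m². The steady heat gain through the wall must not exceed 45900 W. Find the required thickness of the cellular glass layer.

Treating each layer as a thermal resistance in series:
R_brass = L/(kA) = 0.0046/(110×36.6) = 1.143×10^-6 K/W
R_outer film = 1/(h_o·A) = 1/(14.9×36.6) = 0.001834 K/W
Sum of the known resistances R_other = 0.001835 K/W
Required total resistance R_tot = ΔT/Q_allow = 214/45900 = 0.004662 K/W
R_cellular glass = R_tot − R_other = 0.002827 K/W
L = R·k·A = 0.002827×0.0384×36.6

L ≈ 3.97 mm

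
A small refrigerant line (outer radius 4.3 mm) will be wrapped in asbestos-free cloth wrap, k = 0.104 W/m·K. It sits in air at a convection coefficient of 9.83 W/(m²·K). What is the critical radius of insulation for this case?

For a cylinder r_cr = k/h = 0.104/9.83
r_cr = 10.6 mm; since the bare radius (4.3 mm) is below r_cr, adding a thin layer of insulation will *increase* heat loss.

r_cr ≈ 10.6 mm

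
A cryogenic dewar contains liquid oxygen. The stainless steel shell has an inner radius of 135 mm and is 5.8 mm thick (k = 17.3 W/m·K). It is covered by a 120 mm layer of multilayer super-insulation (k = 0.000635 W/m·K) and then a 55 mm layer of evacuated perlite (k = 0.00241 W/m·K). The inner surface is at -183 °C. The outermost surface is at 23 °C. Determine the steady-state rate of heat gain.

Q ≈ 0.477 W

Spherical conduction: R = (1/r_in − 1/r_out)/(4πk) per layer; series-sum.
R_stainless steel shell = (1/0.135 − 1/0.1408)/(4π×17.3) = 0.001404 K/W
R_multilayer super-insulation = (1/0.1408 − 1/0.2608)/(4π×0.000635) = 409.5 K/W
R_evacuated perlite = (1/0.2608 − 1/0.3158)/(4π×0.00241) = 22.05 K/W
R_total = 431.6 K/W
Q = ΔT/R_total = 206/431.6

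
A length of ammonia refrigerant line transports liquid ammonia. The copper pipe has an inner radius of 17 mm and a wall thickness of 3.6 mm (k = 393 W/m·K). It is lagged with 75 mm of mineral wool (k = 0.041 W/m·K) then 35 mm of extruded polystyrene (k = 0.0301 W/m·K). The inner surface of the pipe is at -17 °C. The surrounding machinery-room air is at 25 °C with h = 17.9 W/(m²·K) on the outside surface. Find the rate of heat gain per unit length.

q′ ≈ 5.47 W/m

Cylindrical conduction, so R = ln(r₂/r₁)/(2πkL) per layer, in series:
R_copper pipe wall = ln(20.6/17)/(2π×393×1) = 7.779×10^-5 K/W
R_mineral wool = ln(95.6/20.6)/(2π×0.041×1) = 5.958 K/W
R_extruded polystyrene = ln(130.6/95.6)/(2π×0.0301×1) = 1.65 K/W
R_outer film = 1/(h_o·2πr_oL) = 1/(17.9×2π×0.1306×1) = 0.06808 K/W
R_total = 7.676 K/W
Q = ΔT/R_total = 42/7.676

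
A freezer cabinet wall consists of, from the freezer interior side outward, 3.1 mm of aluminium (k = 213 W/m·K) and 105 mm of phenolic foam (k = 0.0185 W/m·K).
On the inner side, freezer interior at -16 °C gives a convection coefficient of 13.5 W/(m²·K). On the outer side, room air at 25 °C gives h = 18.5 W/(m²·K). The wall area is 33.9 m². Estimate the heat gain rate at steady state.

Q ≈ 239 W

Thermal resistances in series:
R_inner film = 1/(h_i·A) = 1/(13.5×33.9) = 0.002185 K/W
R_aluminium = L/(kA) = 0.0031/(213×33.9) = 4.293×10^-7 K/W
R_phenolic foam = L/(kA) = 0.105/(0.0185×33.9) = 0.1674 K/W
R_outer film = 1/(h_o·A) = 1/(18.5×33.9) = 0.001595 K/W
R_total = 0.1712 K/W
Q = ΔT / R_total = 41 / 0.1712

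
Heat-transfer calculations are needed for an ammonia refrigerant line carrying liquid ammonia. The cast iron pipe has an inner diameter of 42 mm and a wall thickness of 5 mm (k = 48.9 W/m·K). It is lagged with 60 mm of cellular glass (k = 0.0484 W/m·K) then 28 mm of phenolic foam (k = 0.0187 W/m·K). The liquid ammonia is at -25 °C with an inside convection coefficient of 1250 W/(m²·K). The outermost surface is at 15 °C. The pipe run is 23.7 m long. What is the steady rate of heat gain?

Per-layer cylindrical resistances, series-summed:
R_inner film = 1/(h_i·2πr₁L) = 1/(1250×2π×0.021×23.7) = 2.558×10^-4 K/W
R_cast iron pipe wall = ln(26/21)/(2π×48.9×23.7) = 2.933×10^-5 K/W
R_cellular glass = ln(86/26)/(2π×0.0484×23.7) = 0.166 K/W
R_phenolic foam = ln(114/86)/(2π×0.0187×23.7) = 0.1012 K/W
R_total = 0.2675 K/W
Q = ΔT/R_total = 40/0.2675

Q ≈ 150 W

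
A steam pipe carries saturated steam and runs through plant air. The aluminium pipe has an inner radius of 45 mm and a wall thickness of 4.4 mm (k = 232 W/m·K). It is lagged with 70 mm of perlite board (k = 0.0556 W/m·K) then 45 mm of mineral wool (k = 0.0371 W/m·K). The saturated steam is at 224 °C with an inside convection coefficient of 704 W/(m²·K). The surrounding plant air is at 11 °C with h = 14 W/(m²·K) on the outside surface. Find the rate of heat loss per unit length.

Radial resistances (cylindrical: R_cond = ln(r_o/r_i)/(2πkL), R_conv = 1/(h·2πrL)):
R_inner film = 1/(h_i·2πr₁L) = 1/(704×2π×0.045×1) = 0.005024 K/W
R_aluminium pipe wall = ln(49.4/45)/(2π×232×1) = 6.4×10^-5 K/W
R_perlite board = ln(119.4/49.4)/(2π×0.0556×1) = 2.526 K/W
R_mineral wool = ln(164.4/119.4)/(2π×0.0371×1) = 1.372 K/W
R_outer film = 1/(h_o·2πr_oL) = 1/(14×2π×0.1644×1) = 0.06915 K/W
R_total = 3.972 K/W
Q = ΔT/R_total = 213/3.972

q′ ≈ 53.6 W/m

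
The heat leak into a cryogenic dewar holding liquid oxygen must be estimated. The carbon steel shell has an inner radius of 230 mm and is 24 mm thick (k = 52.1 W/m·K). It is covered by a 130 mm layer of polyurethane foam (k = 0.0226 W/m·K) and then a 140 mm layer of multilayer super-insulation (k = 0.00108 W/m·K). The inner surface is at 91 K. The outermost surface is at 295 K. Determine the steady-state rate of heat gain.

Each spherical layer contributes R = (1/r_i − 1/r_o)/(4πk):
R_carbon steel shell = (1/0.23 − 1/0.254)/(4π×52.1) = 6.275×10^-4 K/W
R_polyurethane foam = (1/0.254 − 1/0.384)/(4π×0.0226) = 4.693 K/W
R_multilayer super-insulation = (1/0.384 − 1/0.524)/(4π×0.00108) = 51.27 K/W
R_total = 55.96 K/W
Q = ΔT/R_total = 204/55.96

Q ≈ 3.65 W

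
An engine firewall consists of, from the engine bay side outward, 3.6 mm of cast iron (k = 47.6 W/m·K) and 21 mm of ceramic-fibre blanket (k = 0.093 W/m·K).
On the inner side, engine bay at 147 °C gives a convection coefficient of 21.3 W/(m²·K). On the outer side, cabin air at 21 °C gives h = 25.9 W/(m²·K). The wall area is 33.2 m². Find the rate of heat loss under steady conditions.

Using the resistance-network approach (series):
R_inner film = 1/(h_i·A) = 1/(21.3×33.2) = 0.001414 K/W
R_cast iron = L/(kA) = 0.0036/(47.6×33.2) = 2.278×10^-6 K/W
R_ceramic-fibre blanket = L/(kA) = 0.021/(0.093×33.2) = 0.006801 K/W
R_outer film = 1/(h_o·A) = 1/(25.9×33.2) = 0.001163 K/W
R_total = 0.009381 K/W
Q = ΔT / R_total = 126 / 0.009381

Q ≈ 13400 W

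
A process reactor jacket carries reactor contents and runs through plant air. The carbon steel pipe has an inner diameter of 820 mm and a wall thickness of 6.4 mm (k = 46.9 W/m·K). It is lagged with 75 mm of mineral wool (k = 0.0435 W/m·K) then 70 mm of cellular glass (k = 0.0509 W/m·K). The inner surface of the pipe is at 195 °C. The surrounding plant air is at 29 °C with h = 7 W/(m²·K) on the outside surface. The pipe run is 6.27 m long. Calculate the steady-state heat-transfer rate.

Per-layer cylindrical resistances, series-summed:
R_carbon steel pipe wall = ln(416.4/410)/(2π×46.9×6.27) = 8.383×10^-6 K/W
R_mineral wool = ln(491.4/416.4)/(2π×0.0435×6.27) = 0.09664 K/W
R_cellular glass = ln(561.4/491.4)/(2π×0.0509×6.27) = 0.06641 K/W
R_outer film = 1/(h_o·2πr_oL) = 1/(7×2π×0.5614×6.27) = 0.006459 K/W
R_total = 0.1695 K/W
Q = ΔT/R_total = 166/0.1695

Q ≈ 979 W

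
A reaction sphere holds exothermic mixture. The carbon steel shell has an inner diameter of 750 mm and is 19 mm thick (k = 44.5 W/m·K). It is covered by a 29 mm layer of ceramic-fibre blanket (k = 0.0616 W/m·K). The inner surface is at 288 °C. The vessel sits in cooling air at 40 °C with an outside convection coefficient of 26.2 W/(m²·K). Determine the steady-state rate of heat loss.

Spherical conduction: R = (1/r_in − 1/r_out)/(4πk) per layer; series-sum.
R_carbon steel shell = (1/0.375 − 1/0.394)/(4π×44.5) = 2.3×10^-4 K/W
R_ceramic-fibre blanket = (1/0.394 − 1/0.423)/(4π×0.0616) = 0.2248 K/W
R_outer film = 1/(h·4πr_o²) = 1/(26.2×4π×0.423²) = 0.01697 K/W
R_total = 0.242 K/W
Q = ΔT/R_total = 248/0.242

Q ≈ 1020 W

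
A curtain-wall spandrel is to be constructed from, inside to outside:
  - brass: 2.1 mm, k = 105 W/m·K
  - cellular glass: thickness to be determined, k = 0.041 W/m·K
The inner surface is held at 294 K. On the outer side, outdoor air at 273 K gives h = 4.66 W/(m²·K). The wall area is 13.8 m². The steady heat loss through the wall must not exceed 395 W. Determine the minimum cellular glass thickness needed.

Treating each layer as a thermal resistance in series:
R_brass = L/(kA) = 0.0021/(105×13.8) = 1.449×10^-6 K/W
R_outer film = 1/(h_o·A) = 1/(4.66×13.8) = 0.01555 K/W
Sum of the known resistances R_other = 0.01555 K/W
Required total resistance R_tot = ΔT/Q_allow = 21/395 = 0.05316 K/W
R_cellular glass = R_tot − R_other = 0.03761 K/W
L = R·k·A = 0.03761×0.041×13.8

L ≈ 21.3 mm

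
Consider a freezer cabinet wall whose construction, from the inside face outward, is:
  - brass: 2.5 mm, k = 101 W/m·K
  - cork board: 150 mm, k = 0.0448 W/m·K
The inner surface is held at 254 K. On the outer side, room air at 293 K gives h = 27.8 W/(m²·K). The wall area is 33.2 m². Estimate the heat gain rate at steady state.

Q ≈ 383 W

Using the resistance-network approach (series):
R_brass = L/(kA) = 0.0025/(101×33.2) = 7.456×10^-7 K/W
R_cork board = L/(kA) = 0.15/(0.0448×33.2) = 0.1008 K/W
R_outer film = 1/(h_o·A) = 1/(27.8×33.2) = 0.001083 K/W
R_total = 0.1019 K/W
Q = ΔT / R_total = 39 / 0.1019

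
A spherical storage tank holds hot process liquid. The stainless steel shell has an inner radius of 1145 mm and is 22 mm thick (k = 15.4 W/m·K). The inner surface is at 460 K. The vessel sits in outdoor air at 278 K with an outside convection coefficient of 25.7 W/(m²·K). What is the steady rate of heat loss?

Q ≈ 77200 W

Spherical conduction: R = (1/r_in − 1/r_out)/(4πk) per layer; series-sum.
R_stainless steel shell = (1/1.145 − 1/1.167)/(4π×15.4) = 8.508×10^-5 K/W
R_outer film = 1/(h·4πr_o²) = 1/(25.7×4π×1.167²) = 0.002274 K/W
R_total = 0.002359 K/W
Q = ΔT/R_total = 182/0.002359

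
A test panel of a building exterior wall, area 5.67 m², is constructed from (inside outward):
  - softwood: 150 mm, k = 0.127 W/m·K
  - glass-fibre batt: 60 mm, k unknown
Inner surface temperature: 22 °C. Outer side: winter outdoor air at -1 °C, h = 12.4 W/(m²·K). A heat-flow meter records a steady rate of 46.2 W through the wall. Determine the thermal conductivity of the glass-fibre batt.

k ≈ 0.0384 W/(m·K)

Series thermal resistances:
R_softwood = L/(kA) = 0.15/(0.127×5.67) = 0.2083 K/W
R_outer film = 1/(h_o·A) = 1/(12.4×5.67) = 0.01422 K/W
Sum of known resistances R_other = 0.2225 K/W
Total R = ΔT/Q = 23/46.2 = 0.4978 K/W
R_glass-fibre batt = R_total − R_other = 0.2753 K/W
k = L/(R·A) = 0.06/(0.2753×5.67)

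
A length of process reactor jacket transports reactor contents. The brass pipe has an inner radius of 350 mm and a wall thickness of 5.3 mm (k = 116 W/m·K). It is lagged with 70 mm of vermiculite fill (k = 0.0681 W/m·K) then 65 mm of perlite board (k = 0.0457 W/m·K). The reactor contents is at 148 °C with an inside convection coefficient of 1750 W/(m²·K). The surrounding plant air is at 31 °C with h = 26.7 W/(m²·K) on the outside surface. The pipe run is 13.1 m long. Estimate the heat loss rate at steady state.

Cylindrical conduction, so R = ln(r₂/r₁)/(2πkL) per layer, in series:
R_inner film = 1/(h_i·2πr₁L) = 1/(1750×2π×0.35×13.1) = 1.984×10^-5 K/W
R_brass pipe wall = ln(355.3/350)/(2π×116×13.1) = 1.574×10^-6 K/W
R_vermiculite fill = ln(425.3/355.3)/(2π×0.0681×13.1) = 0.03208 K/W
R_perlite board = ln(490.3/425.3)/(2π×0.0457×13.1) = 0.03781 K/W
R_outer film = 1/(h_o·2πr_oL) = 1/(26.7×2π×0.4903×13.1) = 9.281×10^-4 K/W
R_total = 0.07084 K/W
Q = ΔT/R_total = 117/0.07084

Q ≈ 1650 W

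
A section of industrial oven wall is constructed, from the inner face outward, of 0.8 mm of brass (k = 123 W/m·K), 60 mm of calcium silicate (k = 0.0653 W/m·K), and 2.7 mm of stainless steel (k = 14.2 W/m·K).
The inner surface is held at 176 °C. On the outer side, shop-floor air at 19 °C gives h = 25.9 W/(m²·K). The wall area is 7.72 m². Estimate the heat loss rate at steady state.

Series thermal resistances:
R_brass = L/(kA) = 0.0008/(123×7.72) = 8.425×10^-7 K/W
R_calcium silicate = L/(kA) = 0.06/(0.0653×7.72) = 0.119 K/W
R_stainless steel = L/(kA) = 0.0027/(14.2×7.72) = 2.463×10^-5 K/W
R_outer film = 1/(h_o·A) = 1/(25.9×7.72) = 0.005001 K/W
R_total = 0.124 K/W
Q = ΔT / R_total = 157 / 0.124

Q ≈ 1270 W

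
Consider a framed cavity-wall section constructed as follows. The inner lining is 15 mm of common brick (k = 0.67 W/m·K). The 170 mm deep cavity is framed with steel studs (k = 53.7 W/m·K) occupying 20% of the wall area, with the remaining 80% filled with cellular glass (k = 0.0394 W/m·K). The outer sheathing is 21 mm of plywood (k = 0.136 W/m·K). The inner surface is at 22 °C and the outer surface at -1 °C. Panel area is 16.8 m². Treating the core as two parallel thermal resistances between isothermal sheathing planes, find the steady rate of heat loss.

Q ≈ 2010 W

Sheathing layers in series; stud and cavity paths in parallel between them.
R_inner = 0.015/(0.67×16.8) = 0.001333 K/W
R_stud  = 0.17/(53.7×0.2×16.8) = 9.422×10^-4 K/W
R_cav   = 0.17/(0.0394×0.8×16.8) = 0.321 K/W
1/R_core = 1/R_stud + 1/R_cav → R_core = 9.394×10^-4 K/W
R_outer = 0.021/(0.136×16.8) = 0.009191 K/W
R_total = 0.01146 K/W
Q = ΔT/R_total = 23/0.01146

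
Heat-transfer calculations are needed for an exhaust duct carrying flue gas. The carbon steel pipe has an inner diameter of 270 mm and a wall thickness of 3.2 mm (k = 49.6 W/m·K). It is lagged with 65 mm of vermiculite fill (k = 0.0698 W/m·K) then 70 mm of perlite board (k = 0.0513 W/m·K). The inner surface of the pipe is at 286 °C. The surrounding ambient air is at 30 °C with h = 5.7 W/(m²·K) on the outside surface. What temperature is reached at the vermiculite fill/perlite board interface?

Per-layer cylindrical resistances, series-summed:
R_carbon steel pipe wall = ln(138.2/135)/(2π×49.6×1) = 7.517×10^-5 K/W
R_vermiculite fill = ln(203.2/138.2)/(2π×0.0698×1) = 0.879 K/W
R_perlite board = ln(273.2/203.2)/(2π×0.0513×1) = 0.9184 K/W
R_outer film = 1/(h_o·2πr_oL) = 1/(5.7×2π×0.2732×1) = 0.1022 K/W
R_total = 1.9 K/W
Q = ΔT/R_total = 256/1.9
Q = 135 W/m
T_interface = T_inner − Q·ΣR(inner→interface) = 286 − 135×0.8791

T ≈ 168 °C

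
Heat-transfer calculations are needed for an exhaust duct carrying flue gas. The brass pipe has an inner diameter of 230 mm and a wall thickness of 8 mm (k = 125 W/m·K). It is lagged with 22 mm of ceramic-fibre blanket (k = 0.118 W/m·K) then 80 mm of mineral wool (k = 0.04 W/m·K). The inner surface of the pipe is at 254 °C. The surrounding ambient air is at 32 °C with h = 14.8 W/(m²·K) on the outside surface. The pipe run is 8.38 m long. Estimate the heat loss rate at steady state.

Q ≈ 922 W

Radial resistances (cylindrical: R_cond = ln(r_o/r_i)/(2πkL), R_conv = 1/(h·2πrL)):
R_brass pipe wall = ln(123/115)/(2π×125×8.38) = 1.022×10^-5 K/W
R_ceramic-fibre blanket = ln(145/123)/(2π×0.118×8.38) = 0.02648 K/W
R_mineral wool = ln(225/145)/(2π×0.04×8.38) = 0.2086 K/W
R_outer film = 1/(h_o·2πr_oL) = 1/(14.8×2π×0.225×8.38) = 0.005703 K/W
R_total = 0.2408 K/W
Q = ΔT/R_total = 222/0.2408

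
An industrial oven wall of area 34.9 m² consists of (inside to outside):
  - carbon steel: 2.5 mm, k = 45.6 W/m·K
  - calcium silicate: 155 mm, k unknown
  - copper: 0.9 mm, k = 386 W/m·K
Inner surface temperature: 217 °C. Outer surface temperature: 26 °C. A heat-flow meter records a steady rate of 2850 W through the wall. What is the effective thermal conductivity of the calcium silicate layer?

Model the wall as resistances in series:
R_carbon steel = L/(kA) = 0.0025/(45.6×34.9) = 1.571×10^-6 K/W
R_copper = L/(kA) = 0.0009/(386×34.9) = 6.681×10^-8 K/W
Sum of known resistances R_other = 1.638×10^-6 K/W
Total R = ΔT/Q = 191/2850 = 0.06702 K/W
R_calcium silicate = R_total − R_other = 0.06702 K/W
k = L/(R·A) = 0.155/(0.06702×34.9)

k ≈ 0.0663 W/(m·K)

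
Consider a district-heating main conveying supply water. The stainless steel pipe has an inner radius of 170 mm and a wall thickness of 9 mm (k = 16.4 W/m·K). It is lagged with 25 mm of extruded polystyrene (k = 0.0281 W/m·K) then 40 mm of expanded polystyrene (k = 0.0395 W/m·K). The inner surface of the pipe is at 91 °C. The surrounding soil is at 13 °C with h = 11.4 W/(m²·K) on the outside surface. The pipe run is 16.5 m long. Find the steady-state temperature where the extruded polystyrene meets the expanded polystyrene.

T ≈ 53 °C

Treating each annulus and film as a series resistance:
R_stainless steel pipe wall = ln(179/170)/(2π×16.4×16.5) = 3.034×10^-5 K/W
R_extruded polystyrene = ln(204/179)/(2π×0.0281×16.5) = 0.04488 K/W
R_expanded polystyrene = ln(244/204)/(2π×0.0395×16.5) = 0.04372 K/W
R_outer film = 1/(h_o·2πr_oL) = 1/(11.4×2π×0.244×16.5) = 0.003468 K/W
R_total = 0.0921 K/W
Q = ΔT/R_total = 78/0.0921
Q = 847 W
T_interface = T_inner − Q·ΣR(inner→interface) = 91 − 847×0.04491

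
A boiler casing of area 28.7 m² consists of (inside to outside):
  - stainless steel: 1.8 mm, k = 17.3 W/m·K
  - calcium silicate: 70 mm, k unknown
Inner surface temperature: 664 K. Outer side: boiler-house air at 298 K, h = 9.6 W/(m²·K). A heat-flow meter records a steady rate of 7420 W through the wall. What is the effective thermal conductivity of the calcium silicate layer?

Thermal resistances in series:
R_stainless steel = L/(kA) = 0.0018/(17.3×28.7) = 3.625×10^-6 K/W
R_outer film = 1/(h_o·A) = 1/(9.6×28.7) = 0.00363 K/W
Sum of known resistances R_other = 0.003633 K/W
Total R = ΔT/Q = 366/7420 = 0.04933 K/W
R_calcium silicate = R_total − R_other = 0.04569 K/W
k = L/(R·A) = 0.07/(0.04569×28.7)

k ≈ 0.0534 W/(m·K)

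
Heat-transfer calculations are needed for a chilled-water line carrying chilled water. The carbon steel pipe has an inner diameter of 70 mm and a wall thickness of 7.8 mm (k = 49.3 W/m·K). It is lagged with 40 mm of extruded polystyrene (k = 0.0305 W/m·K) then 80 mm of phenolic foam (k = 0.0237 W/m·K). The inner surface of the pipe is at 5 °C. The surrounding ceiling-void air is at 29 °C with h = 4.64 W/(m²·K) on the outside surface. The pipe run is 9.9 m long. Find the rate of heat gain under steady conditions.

Q ≈ 29 W

Treating each annulus and film as a series resistance:
R_carbon steel pipe wall = ln(42.8/35)/(2π×49.3×9.9) = 6.561×10^-5 K/W
R_extruded polystyrene = ln(82.8/42.8)/(2π×0.0305×9.9) = 0.3478 K/W
R_phenolic foam = ln(162.8/82.8)/(2π×0.0237×9.9) = 0.4586 K/W
R_outer film = 1/(h_o·2πr_oL) = 1/(4.64×2π×0.1628×9.9) = 0.02128 K/W
R_total = 0.8278 K/W
Q = ΔT/R_total = 24/0.8278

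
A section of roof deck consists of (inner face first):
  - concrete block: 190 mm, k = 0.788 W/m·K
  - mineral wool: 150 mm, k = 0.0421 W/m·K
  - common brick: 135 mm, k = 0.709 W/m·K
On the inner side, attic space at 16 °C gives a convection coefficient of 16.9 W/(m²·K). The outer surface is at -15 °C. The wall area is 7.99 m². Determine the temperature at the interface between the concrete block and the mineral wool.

Series thermal resistances:
R_inner film = 1/(h_i·A) = 1/(16.9×7.99) = 0.007406 K/W
R_concrete block = L/(kA) = 0.19/(0.788×7.99) = 0.03018 K/W
R_mineral wool = L/(kA) = 0.15/(0.0421×7.99) = 0.4459 K/W
R_common brick = L/(kA) = 0.135/(0.709×7.99) = 0.02383 K/W
R_total = 0.5073 K/W;  Q = ΔT/R_total = 31/0.5073 = 61.1 W
T_interface = T_inner − Q·ΣR(inner→interface) = 16 − 61.1×0.03758

T ≈ 13.7 °C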